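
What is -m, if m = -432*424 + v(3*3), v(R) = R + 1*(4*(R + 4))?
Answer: 183107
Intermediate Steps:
v(R) = 16 + 5*R (v(R) = R + 1*(4*(4 + R)) = R + 1*(16 + 4*R) = R + (16 + 4*R) = 16 + 5*R)
m = -183107 (m = -432*424 + (16 + 5*(3*3)) = -183168 + (16 + 5*9) = -183168 + (16 + 45) = -183168 + 61 = -183107)
-m = -1*(-183107) = 183107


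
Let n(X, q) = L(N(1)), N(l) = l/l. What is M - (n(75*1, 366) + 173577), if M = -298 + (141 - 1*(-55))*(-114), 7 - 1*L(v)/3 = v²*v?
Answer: -196237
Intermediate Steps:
N(l) = 1
L(v) = 21 - 3*v³ (L(v) = 21 - 3*v²*v = 21 - 3*v³)
M = -22642 (M = -298 + (141 + 55)*(-114) = -298 + 196*(-114) = -298 - 22344 = -22642)
n(X, q) = 18 (n(X, q) = 21 - 3*1³ = 21 - 3*1 = 21 - 3 = 18)
M - (n(75*1, 366) + 173577) = -22642 - (18 + 173577) = -22642 - 1*173595 = -22642 - 173595 = -196237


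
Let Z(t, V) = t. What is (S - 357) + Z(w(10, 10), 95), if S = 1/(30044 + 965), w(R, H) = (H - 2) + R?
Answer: -10512050/31009 ≈ -339.00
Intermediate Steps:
w(R, H) = -2 + H + R (w(R, H) = (-2 + H) + R = -2 + H + R)
S = 1/31009 ≈ 3.2249e-5
(S - 357) + Z(w(10, 10), 95) = (1/31009 - 357) + (-2 + 10 + 10) = -11070212/31009 + 18 = -10512050/31009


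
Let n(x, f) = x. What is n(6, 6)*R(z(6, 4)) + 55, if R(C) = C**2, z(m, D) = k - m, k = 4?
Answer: 79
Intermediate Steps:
z(m, D) = 4 - m
n(6, 6)*R(z(6, 4)) + 55 = 6*(4 - 1*6)**2 + 55 = 6*(4 - 6)**2 + 55 = 6*(-2)**2 + 55 = 6*4 + 55 = 24 + 55 = 79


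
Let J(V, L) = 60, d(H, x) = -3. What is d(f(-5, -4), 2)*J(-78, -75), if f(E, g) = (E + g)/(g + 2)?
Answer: -180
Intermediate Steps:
f(E, g) = (E + g)/(2 + g)
d(f(-5, -4), 2)*J(-78, -75) = -3*60 = -180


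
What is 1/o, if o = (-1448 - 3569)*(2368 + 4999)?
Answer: -1/36960239 ≈ -2.7056e-8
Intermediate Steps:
o = -36960239 (o = -5017*7367 = -36960239)
1/o = 1/(-36960239) = -1/36960239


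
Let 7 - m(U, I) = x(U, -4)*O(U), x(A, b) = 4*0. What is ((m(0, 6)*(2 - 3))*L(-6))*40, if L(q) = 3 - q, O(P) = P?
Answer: -2520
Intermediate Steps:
x(A, b) = 0
m(U, I) = 7 (m(U, I) = 7 - 0*U = 7 - 1*0 = 7 + 0 = 7)
((m(0, 6)*(2 - 3))*L(-6))*40 = ((7*(2 - 3))*(3 - 1*(-6)))*40 = ((7*(-1))*(3 + 6))*40 = -7*9*40 = -63*40 = -2520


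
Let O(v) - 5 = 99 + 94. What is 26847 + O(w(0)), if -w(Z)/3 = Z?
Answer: 27045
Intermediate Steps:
w(Z) = -3*Z
O(v) = 198 (O(v) = 5 + (99 + 94) = 5 + 193 = 198)
26847 + O(w(0)) = 26847 + 198 = 27045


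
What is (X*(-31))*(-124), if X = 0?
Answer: 0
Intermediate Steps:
(X*(-31))*(-124) = (0*(-31))*(-124) = 0*(-124) = 0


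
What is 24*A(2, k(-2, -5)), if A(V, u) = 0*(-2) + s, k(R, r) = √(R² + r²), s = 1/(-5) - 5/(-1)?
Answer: 576/5 ≈ 115.20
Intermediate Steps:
s = 24/5 (s = 1*(-⅕) - 5*(-1) = -⅕ + 5 = 24/5 ≈ 4.8000)
A(V, u) = 24/5 (A(V, u) = 0*(-2) + 24/5 = 0 + 24/5 = 24/5)
24*A(2, k(-2, -5)) = 24*(24/5) = 576/5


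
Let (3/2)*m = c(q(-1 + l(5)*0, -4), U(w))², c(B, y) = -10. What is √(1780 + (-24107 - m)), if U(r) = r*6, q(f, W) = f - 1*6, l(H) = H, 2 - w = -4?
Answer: I*√201543/3 ≈ 149.65*I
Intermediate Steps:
w = 6 (w = 2 - 1*(-4) = 2 + 4 = 6)
q(f, W) = -6 + f (q(f, W) = f - 6 = -6 + f)
U(r) = 6*r
m = 200/3 (m = (⅔)*(-10)² = (⅔)*100 = 200/3 ≈ 66.667)
√(1780 + (-24107 - m)) = √(1780 + (-24107 - 1*200/3)) = √(1780 + (-24107 - 200/3)) = √(1780 - 72521/3) = √(-67181/3) = I*√201543/3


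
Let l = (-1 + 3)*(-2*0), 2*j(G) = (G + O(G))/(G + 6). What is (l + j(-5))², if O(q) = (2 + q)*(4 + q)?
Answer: 1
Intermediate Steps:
j(G) = (8 + G² + 7*G)/(2*(6 + G)) (j(G) = ((G + (8 + G² + 6*G))/(G + 6))/2 = ((8 + G² + 7*G)/(6 + G))/2 = (8 + G² + 7*G)/(2*(6 + G)))
l = 0 (l = 2*0 = 0)
(l + j(-5))² = (0 + (8 + (-5)² + 7*(-5))/(2*(6 - 5)))² = (0 + (½)*(8 + 25 - 35)/1)² = (0 + (½)*1*(-2))² = (0 - 1)² = (-1)² = 1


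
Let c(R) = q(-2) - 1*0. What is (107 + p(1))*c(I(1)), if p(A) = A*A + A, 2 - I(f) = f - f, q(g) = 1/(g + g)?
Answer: -109/4 ≈ -27.250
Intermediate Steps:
q(g) = 1/(2*g)
I(f) = 2 (I(f) = 2 - (f - f) = 2 - 1*0 = 2 + 0 = 2)
p(A) = A + A² (p(A) = A² + A = A + A²)
c(R) = -¼ (c(R) = (½)/(-2) - 1*0 = (½)*(-½) + 0 = -¼ + 0 = -¼)
(107 + p(1))*c(I(1)) = (107 + 1*(1 + 1))*(-¼) = (107 + 1*2)*(-¼) = (107 + 2)*(-¼) = 109*(-¼) = -109/4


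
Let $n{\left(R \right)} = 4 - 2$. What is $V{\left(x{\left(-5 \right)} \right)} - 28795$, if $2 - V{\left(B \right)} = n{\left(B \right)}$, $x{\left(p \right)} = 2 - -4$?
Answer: $-28795$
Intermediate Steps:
$n{\left(R \right)} = 2$
$x{\left(p \right)} = 6$ ($x{\left(p \right)} = 2 + 4 = 6$)
$V{\left(B \right)} = 0$ ($V{\left(B \right)} = 2 - 2 = 0$)
$V{\left(x{\left(-5 \right)} \right)} - 28795 = 0 - 28795 = -28795$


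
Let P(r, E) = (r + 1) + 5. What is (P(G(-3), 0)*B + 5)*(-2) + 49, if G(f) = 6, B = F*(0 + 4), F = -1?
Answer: 135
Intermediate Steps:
B = -4 (B = -(0 + 4) = -1*4 = -4)
P(r, E) = 6 + r (P(r, E) = (1 + r) + 5 = 6 + r)
(P(G(-3), 0)*B + 5)*(-2) + 49 = ((6 + 6)*(-4) + 5)*(-2) + 49 = (12*(-4) + 5)*(-2) + 49 = (-48 + 5)*(-2) + 49 = -43*(-2) + 49 = 86 + 49 = 135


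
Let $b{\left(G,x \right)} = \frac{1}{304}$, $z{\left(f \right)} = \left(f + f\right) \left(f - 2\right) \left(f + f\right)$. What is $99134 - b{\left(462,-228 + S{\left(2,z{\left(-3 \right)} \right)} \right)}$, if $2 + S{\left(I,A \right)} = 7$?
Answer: $\frac{30136735}{304} \approx 99134.0$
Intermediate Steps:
$z{\left(f \right)} = 4 f^{2} \left(-2 + f\right)$ ($z{\left(f \right)} = 2 f \left(-2 + f\right) 2 f = 4 f^{2} \left(-2 + f\right)$)
$S{\left(I,A \right)} = 5$ ($S{\left(I,A \right)} = -2 + 7 = 5$)
$b{\left(G,x \right)} = \frac{1}{304}$
$99134 - b{\left(462,-228 + S{\left(2,z{\left(-3 \right)} \right)} \right)} = 99134 - \frac{1}{304} = \frac{30136735}{304}$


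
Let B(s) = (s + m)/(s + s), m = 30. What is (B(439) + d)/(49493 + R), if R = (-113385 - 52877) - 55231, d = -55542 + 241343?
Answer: -163133747/151016000 ≈ -1.0802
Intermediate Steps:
B(s) = (30 + s)/(2*s) (B(s) = (s + 30)/(s + s) = (30 + s)/((2*s)) = (30 + s)*(1/(2*s)) = (30 + s)/(2*s))
d = 185801
R = -221493 (R = -166262 - 55231 = -221493)
(B(439) + d)/(49493 + R) = ((1/2)*(30 + 439)/439 + 185801)/(49493 - 221493) = ((1/2)*(1/439)*469 + 185801)/(-172000) = (469/878 + 185801)*(-1/172000) = (163133747/878)*(-1/172000) = -163133747/151016000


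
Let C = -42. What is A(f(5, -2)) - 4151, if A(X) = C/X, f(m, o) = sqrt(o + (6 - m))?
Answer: -4151 + 42*I ≈ -4151.0 + 42.0*I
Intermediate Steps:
f(m, o) = sqrt(6 + o - m)
A(X) = -42/X
A(f(5, -2)) - 4151 = -42/sqrt(6 - 2 - 1*5) - 4151 = -42/sqrt(6 - 2 - 5) - 4151 = -42*(-I) - 4151 = -(-42)*I - 4151 = 42*I - 4151 = -4151 + 42*I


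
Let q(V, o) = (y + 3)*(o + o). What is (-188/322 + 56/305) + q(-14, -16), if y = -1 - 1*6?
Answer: 6265786/49105 ≈ 127.60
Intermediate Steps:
y = -7 (y = -1 - 6 = -7)
q(V, o) = -8*o (q(V, o) = (-7 + 3)*(o + o) = -8*o)
(-188/322 + 56/305) + q(-14, -16) = (-188/322 + 56/305) - 8*(-16) = (-188*1/322 + 56*(1/305)) + 128 = (-94/161 + 56/305) + 128 = -19654/49105 + 128 = 6265786/49105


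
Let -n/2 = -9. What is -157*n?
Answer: -2826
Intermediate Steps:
n = 18 (n = -2*(-9) = 18)
-157*n = -157*18 = -2826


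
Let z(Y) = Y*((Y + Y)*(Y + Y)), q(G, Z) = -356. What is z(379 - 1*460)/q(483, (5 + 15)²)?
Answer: 531441/89 ≈ 5971.3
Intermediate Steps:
z(Y) = 4*Y³ (z(Y) = Y*((2*Y)*(2*Y)) = Y*(4*Y²) = 4*Y³)
z(379 - 1*460)/q(483, (5 + 15)²) = (4*(379 - 1*460)³)/(-356) = (4*(379 - 460)³)*(-1/356) = (4*(-81)³)*(-1/356) = (4*(-531441))*(-1/356) = -2125764*(-1/356) = 531441/89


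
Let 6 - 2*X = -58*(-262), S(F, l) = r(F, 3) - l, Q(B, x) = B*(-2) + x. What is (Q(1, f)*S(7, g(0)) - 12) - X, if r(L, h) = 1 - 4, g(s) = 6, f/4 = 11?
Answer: 7205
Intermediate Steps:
f = 44 (f = 4*11 = 44)
r(L, h) = -3
Q(B, x) = x - 2*B (Q(B, x) = -2*B + x = x - 2*B)
S(F, l) = -3 - l
X = -7595 (X = 3 - (-29)*(-262) = 3 - ½*15196 = 3 - 7598 = -7595)
(Q(1, f)*S(7, g(0)) - 12) - X = ((44 - 2*1)*(-3 - 1*6) - 12) - 1*(-7595) = ((44 - 2)*(-3 - 6) - 12) + 7595 = (42*(-9) - 12) + 7595 = (-378 - 12) + 7595 = -390 + 7595 = 7205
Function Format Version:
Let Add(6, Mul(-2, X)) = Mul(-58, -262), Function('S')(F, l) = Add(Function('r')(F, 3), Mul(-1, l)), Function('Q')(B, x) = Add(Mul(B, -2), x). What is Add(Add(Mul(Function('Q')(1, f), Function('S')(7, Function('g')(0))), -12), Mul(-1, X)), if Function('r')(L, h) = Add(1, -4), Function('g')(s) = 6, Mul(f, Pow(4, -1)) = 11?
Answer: 7205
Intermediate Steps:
f = 44 (f = Mul(4, 11) = 44)
Function('r')(L, h) = -3
Function('Q')(B, x) = Add(x, Mul(-2, B)) (Function('Q')(B, x) = Add(Mul(-2, B), x) = Add(x, Mul(-2, B)))
Function('S')(F, l) = Add(-3, Mul(-1, l))
X = -7595 (X = Add(3, Mul(Rational(-1, 2), Mul(-58, -262))) = Add(3, Mul(Rational(-1, 2), 15196)) = Add(3, -7598) = -7595)
Add(Add(Mul(Function('Q')(1, f), Function('S')(7, Function('g')(0))), -12), Mul(-1, X)) = Add(Add(Mul(Add(44, Mul(-2, 1)), Add(-3, Mul(-1, 6))), -12), Mul(-1, -7595)) = Add(Add(Mul(Add(44, -2), Add(-3, -6)), -12), 7595) = Add(Add(Mul(42, -9), -12), 7595) = Add(Add(-378, -12), 7595) = Add(-390, 7595) = 7205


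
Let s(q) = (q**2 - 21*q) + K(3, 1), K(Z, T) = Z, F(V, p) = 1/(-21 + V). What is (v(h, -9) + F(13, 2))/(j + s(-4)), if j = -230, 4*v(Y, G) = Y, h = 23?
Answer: -45/1016 ≈ -0.044291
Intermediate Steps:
v(Y, G) = Y/4
s(q) = 3 + q**2 - 21*q (s(q) = (q**2 - 21*q) + 3 = 3 + q**2 - 21*q)
(v(h, -9) + F(13, 2))/(j + s(-4)) = ((1/4)*23 + 1/(-21 + 13))/(-230 + (3 + (-4)**2 - 21*(-4))) = (23/4 + 1/(-8))/(-230 + (3 + 16 + 84)) = (23/4 - 1/8)/(-230 + 103) = (45/8)/(-127) = (45/8)*(-1/127) = -45/1016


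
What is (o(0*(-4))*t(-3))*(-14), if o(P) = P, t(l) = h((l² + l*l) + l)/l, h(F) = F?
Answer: 0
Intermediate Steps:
t(l) = (l + 2*l²)/l (t(l) = ((l² + l*l) + l)/l = ((l² + l²) + l)/l = (2*l² + l)/l = (l + 2*l²)/l)
(o(0*(-4))*t(-3))*(-14) = ((0*(-4))*(1 + 2*(-3)))*(-14) = (0*(1 - 6))*(-14) = (0*(-5))*(-14) = 0*(-14) = 0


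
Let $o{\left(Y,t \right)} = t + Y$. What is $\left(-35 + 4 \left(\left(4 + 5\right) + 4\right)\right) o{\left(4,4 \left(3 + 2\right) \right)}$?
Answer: $408$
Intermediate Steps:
$o{\left(Y,t \right)} = Y + t$
$\left(-35 + 4 \left(\left(4 + 5\right) + 4\right)\right) o{\left(4,4 \left(3 + 2\right) \right)} = \left(-35 + 4 \left(\left(4 + 5\right) + 4\right)\right) \left(4 + 4 \left(3 + 2\right)\right) = \left(-35 + 4 \left(9 + 4\right)\right) \left(4 + 4 \cdot 5\right) = \left(-35 + 4 \cdot 13\right) \left(4 + 20\right) = \left(-35 + 52\right) 24 = 17 \cdot 24 = 408$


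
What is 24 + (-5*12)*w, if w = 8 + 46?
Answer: -3216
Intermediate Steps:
w = 54
24 + (-5*12)*w = 24 - 5*12*54 = 24 - 60*54 = 24 - 3240 = -3216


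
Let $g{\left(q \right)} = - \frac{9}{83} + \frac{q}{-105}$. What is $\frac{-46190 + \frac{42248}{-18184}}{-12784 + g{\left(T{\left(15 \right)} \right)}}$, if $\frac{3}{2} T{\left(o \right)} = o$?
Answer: $\frac{183006548193}{50648956691} \approx 3.6132$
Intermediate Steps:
$T{\left(o \right)} = \frac{2 o}{3}$
$g{\left(q \right)} = - \frac{9}{83} - \frac{q}{105}$ ($g{\left(q \right)} = \left(-9\right) \frac{1}{83} + q \left(- \frac{1}{105}\right) = - \frac{9}{83} - \frac{q}{105}$)
$\frac{-46190 + \frac{42248}{-18184}}{-12784 + g{\left(T{\left(15 \right)} \right)}} = \frac{-46190 + \frac{42248}{-18184}}{-12784 - \left(\frac{9}{83} + \frac{\frac{2}{3} \cdot 15}{105}\right)} = \frac{-46190 + 42248 \left(- \frac{1}{18184}\right)}{-12784 - \frac{355}{1743}} = \frac{-46190 - \frac{5281}{2273}}{-12784 - \frac{355}{1743}} = - \frac{104995151}{2273 \left(-12784 - \frac{355}{1743}\right)} = - \frac{104995151}{2273 \left(- \frac{22282867}{1743}\right)} = \left(- \frac{104995151}{2273}\right) \left(- \frac{1743}{22282867}\right) = \frac{183006548193}{50648956691}$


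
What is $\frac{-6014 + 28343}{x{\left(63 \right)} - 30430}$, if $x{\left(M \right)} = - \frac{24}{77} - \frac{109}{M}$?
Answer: $- \frac{15473997}{21089405} \approx -0.73373$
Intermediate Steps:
$x{\left(M \right)} = - \frac{24}{77} - \frac{109}{M}$ ($x{\left(M \right)} = \left(-24\right) \frac{1}{77} - \frac{109}{M} = - \frac{24}{77} - \frac{109}{M}$)
$\frac{-6014 + 28343}{x{\left(63 \right)} - 30430} = \frac{-6014 + 28343}{\left(- \frac{24}{77} - \frac{109}{63}\right) - 30430} = \frac{22329}{\left(- \frac{24}{77} - \frac{109}{63}\right) - 30430} = \frac{22329}{- \frac{1415}{693} - 30430} = \frac{22329}{- \frac{21089405}{693}} = 22329 \left(- \frac{693}{21089405}\right) = - \frac{15473997}{21089405}$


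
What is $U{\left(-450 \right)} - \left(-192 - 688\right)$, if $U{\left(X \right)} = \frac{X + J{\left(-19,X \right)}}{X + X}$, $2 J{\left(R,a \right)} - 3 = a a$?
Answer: $\frac{460799}{600} \approx 768.0$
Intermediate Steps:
$J{\left(R,a \right)} = \frac{3}{2} + \frac{a^{2}}{2}$ ($J{\left(R,a \right)} = \frac{3}{2} + \frac{a a}{2} = \frac{3}{2} + \frac{a^{2}}{2}$)
$U{\left(X \right)} = \frac{\frac{3}{2} + X + \frac{X^{2}}{2}}{2 X}$ ($U{\left(X \right)} = \frac{X + \left(\frac{3}{2} + \frac{X^{2}}{2}\right)}{X + X} = \frac{\frac{3}{2} + X + \frac{X^{2}}{2}}{2 X}$)
$U{\left(-450 \right)} - \left(-192 - 688\right) = \frac{3 + \left(-450\right)^{2} + 2 \left(-450\right)}{4 \left(-450\right)} - \left(-192 - 688\right) = \frac{1}{4} \left(- \frac{1}{450}\right) \left(3 + 202500 - 900\right) - \left(-192 - 688\right) = \frac{1}{4} \left(- \frac{1}{450}\right) 201603 - -880 = - \frac{67201}{600} + 880 = \frac{460799}{600}$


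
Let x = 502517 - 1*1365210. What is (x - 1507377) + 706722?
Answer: -1663348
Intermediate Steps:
x = -862693 (x = 502517 - 1365210 = -862693)
(x - 1507377) + 706722 = (-862693 - 1507377) + 706722 = -2370070 + 706722 = -1663348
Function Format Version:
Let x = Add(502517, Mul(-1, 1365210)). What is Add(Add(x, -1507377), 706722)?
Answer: -1663348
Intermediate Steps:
x = -862693 (x = Add(502517, -1365210) = -862693)
Add(Add(x, -1507377), 706722) = Add(Add(-862693, -1507377), 706722) = Add(-2370070, 706722) = -1663348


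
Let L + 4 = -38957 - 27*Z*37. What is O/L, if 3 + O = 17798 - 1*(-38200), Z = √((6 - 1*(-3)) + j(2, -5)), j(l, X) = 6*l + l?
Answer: -242645/166278 + 18665*√23/498834 ≈ -1.2798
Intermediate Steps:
j(l, X) = 7*l
Z = √23 (Z = √((6 - 1*(-3)) + 7*2) = √((6 + 3) + 14) = √(9 + 14) = √23 ≈ 4.7958)
O = 55995 (O = -3 + (17798 - 1*(-38200)) = -3 + (17798 + 38200) = -3 + 55998 = 55995)
L = -38961 - 999*√23 (L = -4 + (-38957 - 27*√23*37) = -4 + (-38957 - 999*√23) = -38961 - 999*√23 ≈ -43752.)
O/L = 55995/(-38961 - 999*√23)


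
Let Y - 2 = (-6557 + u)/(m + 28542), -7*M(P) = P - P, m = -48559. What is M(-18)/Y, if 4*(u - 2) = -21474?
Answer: 0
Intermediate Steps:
u = -10733/2 (u = 2 + (1/4)*(-21474) = 2 - 10737/2 = -10733/2 ≈ -5366.5)
M(P) = 0 (M(P) = -(P - P)/7 = -1/7*0 = 0)
Y = 103915/40034 (Y = 2 + (-6557 - 10733/2)/(-48559 + 28542) = 2 - 23847/2/(-20017) = 2 - 23847/2*(-1/20017) = 2 + 23847/40034 = 103915/40034 ≈ 2.5957)
M(-18)/Y = 0/(103915/40034) = 0*(40034/103915) = 0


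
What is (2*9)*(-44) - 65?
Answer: -857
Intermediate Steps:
(2*9)*(-44) - 65 = 18*(-44) - 65 = -792 - 65 = -857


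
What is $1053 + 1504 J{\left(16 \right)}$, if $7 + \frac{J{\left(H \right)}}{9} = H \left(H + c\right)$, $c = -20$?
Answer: $-960003$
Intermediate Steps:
$J{\left(H \right)} = -63 + 9 H \left(-20 + H\right)$ ($J{\left(H \right)} = -63 + 9 H \left(H - 20\right) = -63 + 9 H \left(-20 + H\right)$)
$1053 + 1504 J{\left(16 \right)} = 1053 + 1504 \left(-63 - 2880 + 9 \cdot 16^{2}\right) = 1053 + 1504 \left(-63 - 2880 + 9 \cdot 256\right) = 1053 + 1504 \left(-63 - 2880 + 2304\right) = 1053 + 1504 \left(-639\right) = 1053 - 961056 = -960003$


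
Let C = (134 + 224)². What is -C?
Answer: -128164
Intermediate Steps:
C = 128164 (C = 358² = 128164)
-C = -1*128164 = -128164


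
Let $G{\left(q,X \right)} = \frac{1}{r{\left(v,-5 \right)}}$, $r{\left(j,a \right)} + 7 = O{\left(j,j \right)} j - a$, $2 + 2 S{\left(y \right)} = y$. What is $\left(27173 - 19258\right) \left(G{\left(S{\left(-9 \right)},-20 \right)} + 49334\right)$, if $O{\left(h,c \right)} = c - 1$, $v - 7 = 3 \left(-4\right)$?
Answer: $\frac{10933408995}{28} \approx 3.9048 \cdot 10^{8}$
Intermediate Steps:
$v = -5$ ($v = 7 + 3 \left(-4\right) = 7 - 12 = -5$)
$S{\left(y \right)} = -1 + \frac{y}{2}$
$O{\left(h,c \right)} = -1 + c$
$r{\left(j,a \right)} = -7 - a + j \left(-1 + j\right)$ ($r{\left(j,a \right)} = -7 - \left(a - \left(-1 + j\right) j\right) = -7 - \left(a - j \left(-1 + j\right)\right) = -7 - a + j \left(-1 + j\right)$)
$G{\left(q,X \right)} = \frac{1}{28}$ ($G{\left(q,X \right)} = \frac{1}{-7 - -5 - 5 \left(-1 - 5\right)} = \frac{1}{-7 + 5 - -30} = \frac{1}{-7 + 5 + 30} = \frac{1}{28}$)
$\left(27173 - 19258\right) \left(G{\left(S{\left(-9 \right)},-20 \right)} + 49334\right) = \left(27173 - 19258\right) \left(\frac{1}{28} + 49334\right) = 7915 \cdot \frac{1381353}{28} = \frac{10933408995}{28}$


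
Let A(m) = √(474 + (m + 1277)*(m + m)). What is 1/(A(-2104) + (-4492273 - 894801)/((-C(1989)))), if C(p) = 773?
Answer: 2082104101/13470436286133 - 597529*√3480490/26940872572266 ≈ 0.00011319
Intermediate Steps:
A(m) = √(474 + 2*m*(1277 + m)) (A(m) = √(474 + (1277 + m)*(2*m)) = √(474 + 2*m*(1277 + m)))
1/(A(-2104) + (-4492273 - 894801)/((-C(1989)))) = 1/(√(474 + 2*(-2104)² + 2554*(-2104)) + (-4492273 - 894801)/((-1*773))) = 1/(√(474 + 2*4426816 - 5373616) - 5387074/(-773)) = 1/(√(474 + 8853632 - 5373616) - 5387074*(-1/773)) = 1/(√3480490 + 5387074/773) = 1/(5387074/773 + √3480490)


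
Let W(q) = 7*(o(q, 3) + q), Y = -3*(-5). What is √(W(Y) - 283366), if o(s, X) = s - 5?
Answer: I*√283191 ≈ 532.16*I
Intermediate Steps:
Y = 15
o(s, X) = -5 + s
W(q) = -35 + 14*q (W(q) = 7*((-5 + q) + q) = 7*(-5 + 2*q) = -35 + 14*q)
√(W(Y) - 283366) = √((-35 + 14*15) - 283366) = √((-35 + 210) - 283366) = √(175 - 283366) = √(-283191) = I*√283191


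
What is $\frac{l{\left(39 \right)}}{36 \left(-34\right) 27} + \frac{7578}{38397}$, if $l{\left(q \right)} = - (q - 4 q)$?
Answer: $\frac{9109085}{46997928} \approx 0.19382$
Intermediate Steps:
$l{\left(q \right)} = 3 q$ ($l{\left(q \right)} = - \left(-3\right) q = 3 q$)
$\frac{l{\left(39 \right)}}{36 \left(-34\right) 27} + \frac{7578}{38397} = \frac{3 \cdot 39}{36 \left(-34\right) 27} + \frac{7578}{38397} = \frac{117}{\left(-1224\right) 27} + 7578 \cdot \frac{1}{38397} = \frac{117}{-33048} + \frac{2526}{12799} = 117 \left(- \frac{1}{33048}\right) + \frac{2526}{12799} = - \frac{13}{3672} + \frac{2526}{12799} = \frac{9109085}{46997928}$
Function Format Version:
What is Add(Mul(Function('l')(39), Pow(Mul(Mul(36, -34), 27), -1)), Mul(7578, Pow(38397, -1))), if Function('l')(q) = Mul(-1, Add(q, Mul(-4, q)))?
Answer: Rational(9109085, 46997928) ≈ 0.19382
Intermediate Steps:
Function('l')(q) = Mul(3, q) (Function('l')(q) = Mul(-1, Mul(-3, q)) = Mul(3, q))
Add(Mul(Function('l')(39), Pow(Mul(Mul(36, -34), 27), -1)), Mul(7578, Pow(38397, -1))) = Add(Mul(Mul(3, 39), Pow(Mul(Mul(36, -34), 27), -1)), Mul(7578, Pow(38397, -1))) = Add(Mul(117, Pow(Mul(-1224, 27), -1)), Mul(7578, Rational(1, 38397))) = Add(Mul(117, Pow(-33048, -1)), Rational(2526, 12799)) = Add(Mul(117, Rational(-1, 33048)), Rational(2526, 12799)) = Add(Rational(-13, 3672), Rational(2526, 12799)) = Rational(9109085, 46997928)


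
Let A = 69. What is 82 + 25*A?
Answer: 1807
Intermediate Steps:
82 + 25*A = 82 + 25*69 = 82 + 1725 = 1807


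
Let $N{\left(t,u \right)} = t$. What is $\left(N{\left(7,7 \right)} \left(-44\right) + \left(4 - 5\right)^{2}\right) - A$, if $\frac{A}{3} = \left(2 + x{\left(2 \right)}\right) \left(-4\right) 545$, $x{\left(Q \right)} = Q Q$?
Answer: $38933$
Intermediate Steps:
$x{\left(Q \right)} = Q^{2}$
$A = -39240$ ($A = 3 \left(2 + 2^{2}\right) \left(-4\right) 545 = 3 \left(2 + 4\right) \left(-4\right) 545 = 3 \cdot 6 \left(-4\right) 545 = 3 \left(\left(-24\right) 545\right) = 3 \left(-13080\right) = -39240$)
$\left(N{\left(7,7 \right)} \left(-44\right) + \left(4 - 5\right)^{2}\right) - A = \left(7 \left(-44\right) + \left(4 - 5\right)^{2}\right) - -39240 = \left(-308 + \left(-1\right)^{2}\right) + 39240 = \left(-308 + 1\right) + 39240 = -307 + 39240 = 38933$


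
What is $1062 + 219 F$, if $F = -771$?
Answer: $-167787$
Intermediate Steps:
$1062 + 219 F = 1062 + 219 \left(-771\right) = 1062 - 168849 = -167787$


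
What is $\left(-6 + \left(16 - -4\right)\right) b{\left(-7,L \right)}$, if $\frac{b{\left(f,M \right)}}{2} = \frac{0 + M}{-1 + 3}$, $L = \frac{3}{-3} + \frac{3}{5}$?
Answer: $- \frac{28}{5} \approx -5.6$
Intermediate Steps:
$L = - \frac{2}{5}$ ($L = 3 \left(- \frac{1}{3}\right) + 3 \cdot \frac{1}{5} = -1 + \frac{3}{5} = - \frac{2}{5} \approx -0.4$)
$b{\left(f,M \right)} = M$ ($b{\left(f,M \right)} = 2 \frac{0 + M}{-1 + 3} = 2 \frac{M}{2} = M$)
$\left(-6 + \left(16 - -4\right)\right) b{\left(-7,L \right)} = \left(-6 + \left(16 - -4\right)\right) \left(- \frac{2}{5}\right) = \left(-6 + \left(16 + 4\right)\right) \left(- \frac{2}{5}\right) = \left(-6 + 20\right) \left(- \frac{2}{5}\right) = 14 \left(- \frac{2}{5}\right) = - \frac{28}{5}$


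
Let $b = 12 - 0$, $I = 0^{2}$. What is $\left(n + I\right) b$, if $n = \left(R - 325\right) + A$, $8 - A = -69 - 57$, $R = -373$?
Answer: $-6768$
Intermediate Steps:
$A = 134$ ($A = 8 - \left(-69 - 57\right) = 8 - -126 = 8 + 126 = 134$)
$I = 0$
$n = -564$ ($n = \left(-373 - 325\right) + 134 = -698 + 134 = -564$)
$b = 12$ ($b = 12 + 0 = 12$)
$\left(n + I\right) b = \left(-564 + 0\right) 12 = \left(-564\right) 12 = -6768$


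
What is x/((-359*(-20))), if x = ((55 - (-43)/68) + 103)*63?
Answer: 679581/488240 ≈ 1.3919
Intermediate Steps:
x = 679581/68 (x = ((55 - (-43)/68) + 103)*63 = ((55 - 1*(-43/68)) + 103)*63 = ((55 + 43/68) + 103)*63 = (3783/68 + 103)*63 = (10787/68)*63 = 679581/68 ≈ 9993.8)
x/((-359*(-20))) = 679581/(68*((-359*(-20)))) = (679581/68)/7180 = (679581/68)*(1/7180) = 679581/488240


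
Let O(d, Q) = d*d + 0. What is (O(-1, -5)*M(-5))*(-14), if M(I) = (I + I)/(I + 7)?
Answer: 70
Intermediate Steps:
O(d, Q) = d² (O(d, Q) = d² + 0 = d²)
M(I) = 2*I/(7 + I) (M(I) = (2*I)/(7 + I) = 2*I/(7 + I))
(O(-1, -5)*M(-5))*(-14) = ((-1)²*(2*(-5)/(7 - 5)))*(-14) = (1*(2*(-5)/2))*(-14) = (1*(2*(-5)*(½)))*(-14) = (1*(-5))*(-14) = -5*(-14) = 70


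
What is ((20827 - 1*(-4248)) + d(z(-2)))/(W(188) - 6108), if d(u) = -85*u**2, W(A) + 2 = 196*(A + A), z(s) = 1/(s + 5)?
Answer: 112795/304137 ≈ 0.37087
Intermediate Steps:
z(s) = 1/(5 + s)
W(A) = -2 + 392*A (W(A) = -2 + 196*(A + A) = -2 + 196*(2*A) = -2 + 392*A)
((20827 - 1*(-4248)) + d(z(-2)))/(W(188) - 6108) = ((20827 - 1*(-4248)) - 85/(5 - 2)**2)/((-2 + 392*188) - 6108) = ((20827 + 4248) - 85*(1/3)**2)/((-2 + 73696) - 6108) = (25075 - 85*(1/3)**2)/(73694 - 6108) = (25075 - 85*1/9)/67586 = (25075 - 85/9)*(1/67586) = (225590/9)*(1/67586) = 112795/304137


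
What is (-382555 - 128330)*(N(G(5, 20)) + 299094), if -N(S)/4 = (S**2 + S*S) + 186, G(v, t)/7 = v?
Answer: -147415866750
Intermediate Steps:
G(v, t) = 7*v
N(S) = -744 - 8*S**2 (N(S) = -4*((S**2 + S*S) + 186) = -4*((S**2 + S**2) + 186) = -4*(2*S**2 + 186) = -4*(186 + 2*S**2) = -744 - 8*S**2)
(-382555 - 128330)*(N(G(5, 20)) + 299094) = (-382555 - 128330)*((-744 - 8*(7*5)**2) + 299094) = -510885*((-744 - 8*35**2) + 299094) = -510885*((-744 - 8*1225) + 299094) = -510885*((-744 - 9800) + 299094) = -510885*(-10544 + 299094) = -510885*288550 = -147415866750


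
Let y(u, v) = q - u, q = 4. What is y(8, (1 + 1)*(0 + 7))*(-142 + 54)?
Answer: 352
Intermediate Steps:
y(u, v) = 4 - u
y(8, (1 + 1)*(0 + 7))*(-142 + 54) = (4 - 1*8)*(-142 + 54) = (4 - 8)*(-88) = -4*(-88) = 352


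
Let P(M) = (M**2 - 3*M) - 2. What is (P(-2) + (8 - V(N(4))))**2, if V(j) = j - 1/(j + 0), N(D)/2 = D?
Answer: 4225/64 ≈ 66.016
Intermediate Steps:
N(D) = 2*D
P(M) = -2 + M**2 - 3*M
V(j) = j - 1/j
(P(-2) + (8 - V(N(4))))**2 = ((-2 + (-2)**2 - 3*(-2)) + (8 - (2*4 - 1/(2*4))))**2 = ((-2 + 4 + 6) + (8 - (8 - 1/8)))**2 = (8 + (8 - (8 - 1*1/8)))**2 = (8 + (8 - (8 - 1/8)))**2 = (8 + (8 - 1*63/8))**2 = (8 + (8 - 63/8))**2 = (8 + 1/8)**2 = (65/8)**2 = 4225/64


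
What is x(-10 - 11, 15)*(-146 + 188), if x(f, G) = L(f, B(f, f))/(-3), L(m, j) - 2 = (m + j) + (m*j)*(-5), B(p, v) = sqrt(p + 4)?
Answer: 266 - 1484*I*sqrt(17) ≈ 266.0 - 6118.7*I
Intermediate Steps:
B(p, v) = sqrt(4 + p)
L(m, j) = 2 + j + m - 5*j*m (L(m, j) = 2 + ((m + j) + (m*j)*(-5)) = 2 + ((j + m) + (j*m)*(-5)) = 2 + ((j + m) - 5*j*m) = 2 + (j + m - 5*j*m) = 2 + j + m - 5*j*m)
x(f, G) = -2/3 - f/3 - sqrt(4 + f)/3 + 5*f*sqrt(4 + f)/3 (x(f, G) = (2 + sqrt(4 + f) + f - 5*sqrt(4 + f)*f)/(-3) = (2 + sqrt(4 + f) + f - 5*f*sqrt(4 + f))*(-1/3) = (2 + f + sqrt(4 + f) - 5*f*sqrt(4 + f))*(-1/3) = -2/3 - f/3 - sqrt(4 + f)/3 + 5*f*sqrt(4 + f)/3)
x(-10 - 11, 15)*(-146 + 188) = (-2/3 - (-10 - 11)/3 - sqrt(4 + (-10 - 11))/3 + 5*(-10 - 11)*sqrt(4 + (-10 - 11))/3)*(-146 + 188) = (-2/3 - 1/3*(-21) - sqrt(4 - 21)/3 + (5/3)*(-21)*sqrt(4 - 21))*42 = (-2/3 + 7 - I*sqrt(17)/3 + (5/3)*(-21)*sqrt(-17))*42 = (-2/3 + 7 - I*sqrt(17)/3 + (5/3)*(-21)*(I*sqrt(17)))*42 = (-2/3 + 7 - I*sqrt(17)/3 - 35*I*sqrt(17))*42 = (19/3 - 106*I*sqrt(17)/3)*42 = 266 - 1484*I*sqrt(17)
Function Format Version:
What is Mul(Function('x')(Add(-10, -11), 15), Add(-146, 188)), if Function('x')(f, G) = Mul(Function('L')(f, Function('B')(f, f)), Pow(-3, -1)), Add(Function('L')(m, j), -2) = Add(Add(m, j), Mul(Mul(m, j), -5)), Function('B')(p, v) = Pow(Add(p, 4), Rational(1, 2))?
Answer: Add(266, Mul(-1484, I, Pow(17, Rational(1, 2)))) ≈ Add(266.00, Mul(-6118.7, I))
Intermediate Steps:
Function('B')(p, v) = Pow(Add(4, p), Rational(1, 2))
Function('L')(m, j) = Add(2, j, m, Mul(-5, j, m)) (Function('L')(m, j) = Add(2, Add(Add(m, j), Mul(Mul(m, j), -5))) = Add(2, Add(Add(j, m), Mul(Mul(j, m), -5))) = Add(2, Add(Add(j, m), Mul(-5, j, m))) = Add(2, Add(j, m, Mul(-5, j, m))) = Add(2, j, m, Mul(-5, j, m)))
Function('x')(f, G) = Add(Rational(-2, 3), Mul(Rational(-1, 3), f), Mul(Rational(-1, 3), Pow(Add(4, f), Rational(1, 2))), Mul(Rational(5, 3), f, Pow(Add(4, f), Rational(1, 2)))) (Function('x')(f, G) = Mul(Add(2, Pow(Add(4, f), Rational(1, 2)), f, Mul(-5, Pow(Add(4, f), Rational(1, 2)), f)), Pow(-3, -1)) = Mul(Add(2, Pow(Add(4, f), Rational(1, 2)), f, Mul(-5, f, Pow(Add(4, f), Rational(1, 2)))), Rational(-1, 3)) = Mul(Add(2, f, Pow(Add(4, f), Rational(1, 2)), Mul(-5, f, Pow(Add(4, f), Rational(1, 2)))), Rational(-1, 3)) = Add(Rational(-2, 3), Mul(Rational(-1, 3), f), Mul(Rational(-1, 3), Pow(Add(4, f), Rational(1, 2))), Mul(Rational(5, 3), f, Pow(Add(4, f), Rational(1, 2)))))
Mul(Function('x')(Add(-10, -11), 15), Add(-146, 188)) = Mul(Add(Rational(-2, 3), Mul(Rational(-1, 3), Add(-10, -11)), Mul(Rational(-1, 3), Pow(Add(4, Add(-10, -11)), Rational(1, 2))), Mul(Rational(5, 3), Add(-10, -11), Pow(Add(4, Add(-10, -11)), Rational(1, 2)))), Add(-146, 188)) = Mul(Add(Rational(-2, 3), Mul(Rational(-1, 3), -21), Mul(Rational(-1, 3), Pow(Add(4, -21), Rational(1, 2))), Mul(Rational(5, 3), -21, Pow(Add(4, -21), Rational(1, 2)))), 42) = Mul(Add(Rational(-2, 3), 7, Mul(Rational(-1, 3), Pow(-17, Rational(1, 2))), Mul(Rational(5, 3), -21, Pow(-17, Rational(1, 2)))), 42) = Mul(Add(Rational(-2, 3), 7, Mul(Rational(-1, 3), Mul(I, Pow(17, Rational(1, 2)))), Mul(Rational(5, 3), -21, Mul(I, Pow(17, Rational(1, 2))))), 42) = Mul(Add(Rational(-2, 3), 7, Mul(Rational(-1, 3), I, Pow(17, Rational(1, 2))), Mul(-35, I, Pow(17, Rational(1, 2)))), 42) = Mul(Add(Rational(19, 3), Mul(Rational(-106, 3), I, Pow(17, Rational(1, 2)))), 42) = Add(266, Mul(-1484, I, Pow(17, Rational(1, 2))))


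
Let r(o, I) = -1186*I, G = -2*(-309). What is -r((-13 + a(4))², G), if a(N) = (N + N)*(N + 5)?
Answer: 732948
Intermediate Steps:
a(N) = 2*N*(5 + N) (a(N) = (2*N)*(5 + N) = 2*N*(5 + N))
G = 618
-r((-13 + a(4))², G) = -(-1186)*618 = -1*(-732948) = 732948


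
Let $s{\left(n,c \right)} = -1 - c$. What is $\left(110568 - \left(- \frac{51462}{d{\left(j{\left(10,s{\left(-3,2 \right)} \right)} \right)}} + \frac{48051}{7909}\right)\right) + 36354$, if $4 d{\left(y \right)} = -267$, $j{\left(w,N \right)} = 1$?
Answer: $\frac{102871582239}{703901} \approx 1.4615 \cdot 10^{5}$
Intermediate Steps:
$d{\left(y \right)} = - \frac{267}{4}$ ($d{\left(y \right)} = \frac{1}{4} \left(-267\right) = - \frac{267}{4}$)
$\left(110568 - \left(- \frac{51462}{d{\left(j{\left(10,s{\left(-3,2 \right)} \right)} \right)}} + \frac{48051}{7909}\right)\right) + 36354 = \left(110568 - \left(- \frac{51462}{- \frac{267}{4}} + \frac{48051}{7909}\right)\right) + 36354 = \left(110568 - \left(\left(-51462\right) \left(- \frac{4}{267}\right) + 48051 \cdot \frac{1}{7909}\right)\right) + 36354 = \left(110568 - \left(\frac{68616}{89} + \frac{48051}{7909}\right)\right) + 36354 = \left(110568 - \frac{546960483}{703901}\right) + 36354 = \frac{77281965285}{703901} + 36354 = \frac{102871582239}{703901}$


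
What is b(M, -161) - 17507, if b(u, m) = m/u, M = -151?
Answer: -2643396/151 ≈ -17506.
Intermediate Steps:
b(M, -161) - 17507 = -161/(-151) - 17507 = -161*(-1/151) - 17507 = 161/151 - 17507 = -2643396/151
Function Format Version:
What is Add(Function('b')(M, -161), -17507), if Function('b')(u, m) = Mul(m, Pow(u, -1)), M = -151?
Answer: Rational(-2643396, 151) ≈ -17506.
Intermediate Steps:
Add(Function('b')(M, -161), -17507) = Add(Mul(-161, Pow(-151, -1)), -17507) = Add(Mul(-161, Rational(-1, 151)), -17507) = Add(Rational(161, 151), -17507) = Rational(-2643396, 151)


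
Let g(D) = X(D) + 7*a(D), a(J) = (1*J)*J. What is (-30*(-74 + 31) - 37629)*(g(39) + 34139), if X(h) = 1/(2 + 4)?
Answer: -3254969021/2 ≈ -1.6275e+9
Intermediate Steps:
X(h) = ⅙ (X(h) = 1/6 = ⅙)
a(J) = J² (a(J) = J*J = J²)
g(D) = ⅙ + 7*D²
(-30*(-74 + 31) - 37629)*(g(39) + 34139) = (-30*(-74 + 31) - 37629)*((⅙ + 7*39²) + 34139) = (-30*(-43) - 37629)*((⅙ + 7*1521) + 34139) = (1290 - 37629)*((⅙ + 10647) + 34139) = -36339*(63883/6 + 34139) = -36339*268717/6 = -3254969021/2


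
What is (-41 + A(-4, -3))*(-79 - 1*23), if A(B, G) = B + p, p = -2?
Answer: 4794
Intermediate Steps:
A(B, G) = -2 + B (A(B, G) = B - 2 = -2 + B)
(-41 + A(-4, -3))*(-79 - 1*23) = (-41 + (-2 - 4))*(-79 - 1*23) = (-41 - 6)*(-79 - 23) = -47*(-102) = 4794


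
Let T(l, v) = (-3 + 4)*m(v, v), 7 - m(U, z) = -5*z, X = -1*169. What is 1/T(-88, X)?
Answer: -1/838 ≈ -0.0011933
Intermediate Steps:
X = -169
m(U, z) = 7 + 5*z (m(U, z) = 7 - (-5)*z = 7 + 5*z)
T(l, v) = 7 + 5*v (T(l, v) = (-3 + 4)*(7 + 5*v) = 1*(7 + 5*v) = 7 + 5*v)
1/T(-88, X) = 1/(7 + 5*(-169)) = 1/(7 - 845) = 1/(-838) = -1/838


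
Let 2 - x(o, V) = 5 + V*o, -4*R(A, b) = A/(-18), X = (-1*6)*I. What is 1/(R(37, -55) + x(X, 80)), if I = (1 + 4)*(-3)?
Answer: -72/518579 ≈ -0.00013884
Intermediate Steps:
I = -15 (I = 5*(-3) = -15)
X = 90 (X = -1*6*(-15) = -6*(-15) = 90)
R(A, b) = A/72 (R(A, b) = -A/(4*(-18)) = -A*(-1)/(4*18) = -(-1)*A/72 = A/72)
x(o, V) = -3 - V*o (x(o, V) = 2 - (5 + V*o) = 2 + (-5 - V*o) = -3 - V*o)
1/(R(37, -55) + x(X, 80)) = 1/((1/72)*37 + (-3 - 1*80*90)) = 1/(37/72 + (-3 - 7200)) = 1/(37/72 - 7203) = 1/(-518579/72) = -72/518579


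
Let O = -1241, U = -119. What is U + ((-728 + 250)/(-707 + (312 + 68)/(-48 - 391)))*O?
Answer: -297393529/310753 ≈ -957.01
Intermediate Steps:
U + ((-728 + 250)/(-707 + (312 + 68)/(-48 - 391)))*O = -119 + ((-728 + 250)/(-707 + (312 + 68)/(-48 - 391)))*(-1241) = -119 - 478/(-707 + 380/(-439))*(-1241) = -119 - 478/(-707 + 380*(-1/439))*(-1241) = -119 - 478/(-707 - 380/439)*(-1241) = -119 - 478/(-310753/439)*(-1241) = -119 - 478*(-439/310753)*(-1241) = -119 + (209842/310753)*(-1241) = -119 - 260413922/310753 = -297393529/310753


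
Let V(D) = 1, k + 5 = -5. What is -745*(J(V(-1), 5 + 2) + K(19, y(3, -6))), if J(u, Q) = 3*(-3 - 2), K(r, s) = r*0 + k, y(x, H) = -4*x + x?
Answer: 18625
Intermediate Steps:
k = -10 (k = -5 - 5 = -10)
y(x, H) = -3*x
K(r, s) = -10 (K(r, s) = r*0 - 10 = 0 - 10 = -10)
J(u, Q) = -15 (J(u, Q) = 3*(-5) = -15)
-745*(J(V(-1), 5 + 2) + K(19, y(3, -6))) = -745*(-15 - 10) = -745*(-25) = 18625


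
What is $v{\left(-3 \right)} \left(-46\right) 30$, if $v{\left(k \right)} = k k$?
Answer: $-12420$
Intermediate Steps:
$v{\left(k \right)} = k^{2}$
$v{\left(-3 \right)} \left(-46\right) 30 = \left(-3\right)^{2} \left(-46\right) 30 = 9 \left(-46\right) 30 = \left(-414\right) 30 = -12420$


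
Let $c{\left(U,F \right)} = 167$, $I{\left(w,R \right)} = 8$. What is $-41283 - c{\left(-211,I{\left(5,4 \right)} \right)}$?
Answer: $-41450$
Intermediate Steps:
$-41283 - c{\left(-211,I{\left(5,4 \right)} \right)} = -41283 - 167 = -41450$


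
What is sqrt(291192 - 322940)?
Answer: 2*I*sqrt(7937) ≈ 178.18*I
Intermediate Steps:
sqrt(291192 - 322940) = sqrt(-31748) = 2*I*sqrt(7937)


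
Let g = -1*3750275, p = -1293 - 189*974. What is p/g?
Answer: 185379/3750275 ≈ 0.049431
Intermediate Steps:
p = -185379 (p = -1293 - 184086 = -185379)
g = -3750275
p/g = -185379/(-3750275) = -185379*(-1/3750275) = 185379/3750275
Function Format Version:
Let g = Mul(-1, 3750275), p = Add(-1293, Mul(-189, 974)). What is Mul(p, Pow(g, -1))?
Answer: Rational(185379, 3750275) ≈ 0.049431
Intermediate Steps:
p = -185379 (p = Add(-1293, -184086) = -185379)
g = -3750275
Mul(p, Pow(g, -1)) = Mul(-185379, Pow(-3750275, -1)) = Mul(-185379, Rational(-1, 3750275)) = Rational(185379, 3750275)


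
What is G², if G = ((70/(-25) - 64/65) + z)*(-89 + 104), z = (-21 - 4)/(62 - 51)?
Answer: 168818049/20449 ≈ 8255.6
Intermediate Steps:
z = -25/11 ≈ -2.2727
G = -12993/143 (G = ((70/(-25) - 64/65) - 25/11)*(-89 + 104) = ((70*(-1/25) - 64*1/65) - 25/11)*15 = ((-14/5 - 64/65) - 25/11)*15 = (-246/65 - 25/11)*15 = -4331/715*15 = -12993/143 ≈ -90.860)
G² = (-12993/143)² = 168818049/20449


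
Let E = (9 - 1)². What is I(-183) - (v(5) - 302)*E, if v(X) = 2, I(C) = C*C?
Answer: 52689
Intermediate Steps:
I(C) = C²
E = 64 (E = 8² = 64)
I(-183) - (v(5) - 302)*E = (-183)² - (2 - 302)*64 = 33489 - (-300)*64 = 33489 - 1*(-19200) = 33489 + 19200 = 52689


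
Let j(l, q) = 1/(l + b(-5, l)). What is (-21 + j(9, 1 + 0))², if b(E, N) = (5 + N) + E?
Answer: 142129/324 ≈ 438.67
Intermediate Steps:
b(E, N) = 5 + E + N
j(l, q) = 1/(2*l) (j(l, q) = 1/(l + (5 - 5 + l)) = 1/(l + l) = 1/(2*l))
(-21 + j(9, 1 + 0))² = (-21 + (½)/9)² = (-21 + (½)*(⅑))² = (-21 + 1/18)² = (-377/18)² = 142129/324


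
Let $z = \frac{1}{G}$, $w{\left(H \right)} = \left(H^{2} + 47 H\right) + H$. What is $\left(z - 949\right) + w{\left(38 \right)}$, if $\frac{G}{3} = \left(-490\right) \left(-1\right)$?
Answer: $\frac{3408931}{1470} \approx 2319.0$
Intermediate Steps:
$G = 1470$ ($G = 3 \left(\left(-490\right) \left(-1\right)\right) = 3 \cdot 490 = 1470$)
$w{\left(H \right)} = H^{2} + 48 H$
$z = \frac{1}{1470} \approx 0.00068027$
$\left(z - 949\right) + w{\left(38 \right)} = \left(\frac{1}{1470} - 949\right) + 38 \left(48 + 38\right) = - \frac{1395029}{1470} + 38 \cdot 86 = - \frac{1395029}{1470} + 3268 = \frac{3408931}{1470}$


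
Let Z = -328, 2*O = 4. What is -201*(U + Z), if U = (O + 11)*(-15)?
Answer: 105123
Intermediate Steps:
O = 2 (O = (1/2)*4 = 2)
U = -195 (U = (2 + 11)*(-15) = 13*(-15) = -195)
-201*(U + Z) = -201*(-195 - 328) = -201*(-523) = 105123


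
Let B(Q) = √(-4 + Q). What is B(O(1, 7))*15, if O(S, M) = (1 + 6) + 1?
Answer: 30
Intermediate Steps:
O(S, M) = 8 (O(S, M) = 7 + 1 = 8)
B(O(1, 7))*15 = √(-4 + 8)*15 = √4*15 = 2*15 = 30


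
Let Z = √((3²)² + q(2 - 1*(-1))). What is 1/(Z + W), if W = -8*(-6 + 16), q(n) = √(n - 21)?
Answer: 1/(-80 + √3*√(27 + I*√2)) ≈ -0.014085 - 4.674e-5*I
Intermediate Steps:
q(n) = √(-21 + n)
W = -80 (W = -8*10 = -80)
Z = √(81 + 3*I*√2) (Z = √((3²)² + √(-21 + (2 - 1*(-1)))) = √(9² + √(-21 + (2 + 1))) = √(81 + √(-21 + 3)) = √(81 + √(-18)) = √(81 + 3*I*√2) ≈ 9.0031 + 0.2356*I)
1/(Z + W) = 1/(√(81 + 3*I*√2) - 80) = 1/(-80 + √(81 + 3*I*√2))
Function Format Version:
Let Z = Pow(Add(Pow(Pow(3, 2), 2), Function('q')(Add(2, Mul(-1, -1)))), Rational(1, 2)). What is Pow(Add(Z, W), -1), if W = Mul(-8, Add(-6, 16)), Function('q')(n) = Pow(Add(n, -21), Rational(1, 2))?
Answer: Pow(Add(-80, Mul(Pow(3, Rational(1, 2)), Pow(Add(27, Mul(I, Pow(2, Rational(1, 2)))), Rational(1, 2)))), -1) ≈ Add(-0.014085, Mul(-4.674e-5, I))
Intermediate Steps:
Function('q')(n) = Pow(Add(-21, n), Rational(1, 2))
W = -80 (W = Mul(-8, 10) = -80)
Z = Pow(Add(81, Mul(3, I, Pow(2, Rational(1, 2)))), Rational(1, 2)) (Z = Pow(Add(Pow(Pow(3, 2), 2), Pow(Add(-21, Add(2, Mul(-1, -1))), Rational(1, 2))), Rational(1, 2)) = Pow(Add(Pow(9, 2), Pow(Add(-21, Add(2, 1)), Rational(1, 2))), Rational(1, 2)) = Pow(Add(81, Pow(Add(-21, 3), Rational(1, 2))), Rational(1, 2)) = Pow(Add(81, Pow(-18, Rational(1, 2))), Rational(1, 2)) = Pow(Add(81, Mul(3, I, Pow(2, Rational(1, 2)))), Rational(1, 2)) ≈ Add(9.0031, Mul(0.2356, I)))
Pow(Add(Z, W), -1) = Pow(Add(Pow(Add(81, Mul(3, I, Pow(2, Rational(1, 2)))), Rational(1, 2)), -80), -1) = Pow(Add(-80, Pow(Add(81, Mul(3, I, Pow(2, Rational(1, 2)))), Rational(1, 2))), -1)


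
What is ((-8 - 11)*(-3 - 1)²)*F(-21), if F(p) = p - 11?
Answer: 9728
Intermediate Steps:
F(p) = -11 + p
((-8 - 11)*(-3 - 1)²)*F(-21) = ((-8 - 11)*(-3 - 1)²)*(-11 - 21) = -19*(-4)²*(-32) = -19*16*(-32) = -304*(-32) = 9728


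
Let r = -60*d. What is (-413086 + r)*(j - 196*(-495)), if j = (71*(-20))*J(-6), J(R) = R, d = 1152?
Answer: -50892021240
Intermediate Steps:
r = -69120 (r = -60*1152 = -69120)
j = 8520 (j = (71*(-20))*(-6) = -1420*(-6) = 8520)
(-413086 + r)*(j - 196*(-495)) = (-413086 - 69120)*(8520 - 196*(-495)) = -482206*(8520 + 97020) = -482206*105540 = -50892021240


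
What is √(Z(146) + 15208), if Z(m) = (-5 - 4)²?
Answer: √15289 ≈ 123.65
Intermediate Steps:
Z(m) = 81 (Z(m) = (-9)² = 81)
√(Z(146) + 15208) = √(81 + 15208) = √15289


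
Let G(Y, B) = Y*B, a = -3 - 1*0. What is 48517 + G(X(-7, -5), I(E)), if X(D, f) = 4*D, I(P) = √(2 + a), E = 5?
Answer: 48517 - 28*I ≈ 48517.0 - 28.0*I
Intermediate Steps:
a = -3 (a = -3 + 0 = -3)
I(P) = I (I(P) = √(2 - 3) = √(-1) = I)
G(Y, B) = B*Y
48517 + G(X(-7, -5), I(E)) = 48517 + I*(4*(-7)) = 48517 + I*(-28) = 48517 - 28*I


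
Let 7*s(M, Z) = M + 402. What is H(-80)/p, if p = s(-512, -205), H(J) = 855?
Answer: -1197/22 ≈ -54.409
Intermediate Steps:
s(M, Z) = 402/7 + M/7 (s(M, Z) = (M + 402)/7 = (402 + M)/7 = 402/7 + M/7)
p = -110/7 (p = 402/7 + (1/7)*(-512) = 402/7 - 512/7 = -110/7 ≈ -15.714)
H(-80)/p = 855/(-110/7) = 855*(-7/110) = -1197/22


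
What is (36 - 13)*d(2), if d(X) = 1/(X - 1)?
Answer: 23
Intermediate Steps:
d(X) = 1/(-1 + X)
(36 - 13)*d(2) = (36 - 13)/(-1 + 2) = 23/1 = 23*1 = 23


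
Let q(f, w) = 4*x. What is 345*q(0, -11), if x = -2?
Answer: -2760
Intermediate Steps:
q(f, w) = -8 (q(f, w) = 4*(-2) = -8)
345*q(0, -11) = 345*(-8) = -2760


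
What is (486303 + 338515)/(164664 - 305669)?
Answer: -824818/141005 ≈ -5.8496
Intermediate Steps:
(486303 + 338515)/(164664 - 305669) = 824818/(-141005) = 824818*(-1/141005) = -824818/141005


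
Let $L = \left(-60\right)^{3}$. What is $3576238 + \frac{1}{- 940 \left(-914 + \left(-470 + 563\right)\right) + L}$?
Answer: $\frac{1987458506121}{555740} \approx 3.5762 \cdot 10^{6}$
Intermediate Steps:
$L = -216000$
$3576238 + \frac{1}{- 940 \left(-914 + \left(-470 + 563\right)\right) + L} = 3576238 + \frac{1}{- 940 \left(-914 + \left(-470 + 563\right)\right) - 216000} = 3576238 + \frac{1}{- 940 \left(-914 + 93\right) - 216000} = 3576238 + \frac{1}{\left(-940\right) \left(-821\right) - 216000} = 3576238 + \frac{1}{771740 - 216000} = 3576238 + \frac{1}{555740} = \frac{1987458506121}{555740}$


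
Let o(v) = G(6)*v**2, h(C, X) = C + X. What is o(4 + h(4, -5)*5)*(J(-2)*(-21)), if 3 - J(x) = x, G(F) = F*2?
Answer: -1260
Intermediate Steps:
G(F) = 2*F
J(x) = 3 - x
o(v) = 12*v**2 (o(v) = (2*6)*v**2 = 12*v**2)
o(4 + h(4, -5)*5)*(J(-2)*(-21)) = (12*(4 + (4 - 5)*5)**2)*((3 - 1*(-2))*(-21)) = (12*(4 - 1*5)**2)*((3 + 2)*(-21)) = (12*(4 - 5)**2)*(5*(-21)) = (12*(-1)**2)*(-105) = (12*1)*(-105) = 12*(-105) = -1260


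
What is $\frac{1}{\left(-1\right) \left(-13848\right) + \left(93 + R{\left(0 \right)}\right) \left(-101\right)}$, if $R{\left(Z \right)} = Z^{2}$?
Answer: $\frac{1}{4455} \approx 0.00022447$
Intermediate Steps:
$\frac{1}{\left(-1\right) \left(-13848\right) + \left(93 + R{\left(0 \right)}\right) \left(-101\right)} = \frac{1}{\left(-1\right) \left(-13848\right) + \left(93 + 0^{2}\right) \left(-101\right)} = \frac{1}{13848 + \left(93 + 0\right) \left(-101\right)} = \frac{1}{13848 + 93 \left(-101\right)} = \frac{1}{13848 - 9393} = \frac{1}{4455}$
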